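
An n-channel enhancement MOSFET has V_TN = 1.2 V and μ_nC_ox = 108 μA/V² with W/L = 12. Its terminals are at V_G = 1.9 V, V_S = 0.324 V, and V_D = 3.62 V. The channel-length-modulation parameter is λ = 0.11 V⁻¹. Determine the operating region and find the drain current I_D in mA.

Saturation; I_D = 0.125 mA

V_GS = V_G − V_S = 1.9 − 0.324 = 1.58 V; V_DS = V_D − V_S = 3.62 − 0.324 = 3.3 V.
k_n = μ_nC_ox · (W/L) = 1.296 mA/V².
V_ov = V_GS − V_TN = 1.58 − 1.2 = 0.376 V.
Since V_DS = 3.3 V ≥ V_ov = 0.376 V, the device is in saturation.
I_D = ½ k_n V_ov² (1 + λ V_DS) = 0.5 × 1.296 × 0.376² × (1 + 0.11 × 3.3) = 0.125 mA.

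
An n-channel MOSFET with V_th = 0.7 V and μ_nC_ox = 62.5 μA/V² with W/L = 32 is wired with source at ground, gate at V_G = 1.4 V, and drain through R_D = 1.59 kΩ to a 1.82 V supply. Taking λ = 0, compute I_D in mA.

I_D = 0.490 mA

V_GS = V_G = 1.4 V, so V_ov = 1.4 − 0.7 = 0.7 V.
k_n = μ_nC_ox · (W/L) = 2 mA/V².
Assume saturation: I_D = ½ k_n V_ov² = 0.5 × 2 × 0.7² = 0.49 mA, giving V_DS = V_DD − I_D R_D = 1.82 − 0.49 × 1.59 = 1.04 V.
V_DS = 1.04 V ≥ V_ov = 0.7 V, confirming saturation.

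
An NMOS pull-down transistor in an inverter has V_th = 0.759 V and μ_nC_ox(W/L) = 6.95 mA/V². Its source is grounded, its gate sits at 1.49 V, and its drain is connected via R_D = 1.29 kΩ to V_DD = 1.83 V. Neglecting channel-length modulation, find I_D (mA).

I_D = 1.19 mA

V_GS = V_G = 1.49 V, so V_ov = 1.49 − 0.759 = 0.731 V.
Assume saturation: I_D = ½ k_n V_ov² = 0.5 × 6.95 × 0.731² = 1.86 mA, giving V_DS = V_DD − I_D R_D = 1.83 − 1.86 × 1.29 = -0.565 V.
But -0.565 V < V_ov = 0.731 V, so the device is actually in triode.
In triode I_D = k_n[V_ov V_DS − ½ V_DS²] and I_D = (V_DD − V_DS)/R_D. Equating: 4.48 V_DS² − 7.554 V_DS + 1.83 = 0, giving V_DS = 0.293 V (the root below V_ov).
I_D = (1.83 − 0.293) / 1.29 = 1.19 mA.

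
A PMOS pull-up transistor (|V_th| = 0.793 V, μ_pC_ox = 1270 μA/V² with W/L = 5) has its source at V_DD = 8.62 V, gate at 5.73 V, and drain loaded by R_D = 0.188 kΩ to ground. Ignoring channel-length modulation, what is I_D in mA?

V_SG = V_DD − V_G = 8.62 − 5.73 = 2.89 V, so V_ov = 2.89 − 0.793 = 2.1 V.
k_p = μ_pC_ox · (W/L) = 6.35 mA/V².
Assume saturation: I_D = ½ k_p V_ov² = 0.5 × 6.35 × 2.1² = 14 mA, giving V_SD = V_DD − I_D R_D = 8.62 − 14 × 0.188 = 6 V.
V_SD = 6 V ≥ V_ov = 2.1 V, confirming saturation.

I_D = 14.0 mA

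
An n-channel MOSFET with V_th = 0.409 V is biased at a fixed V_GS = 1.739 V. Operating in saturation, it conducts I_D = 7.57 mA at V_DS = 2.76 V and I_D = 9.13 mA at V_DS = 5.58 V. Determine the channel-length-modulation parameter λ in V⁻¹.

With V_GS fixed, I_D ∝ (1 + λ V_DS) in saturation, so I_D2/I_D1 = (1 + λ V_DS2)/(1 + λ V_DS1).
9.13/7.57 = 1.206 = (1 + 5.58 λ)/(1 + 2.76 λ).
Solving: λ (I_D1 V_DS2 − I_D2 V_DS1) = I_D2 − I_D1, so λ = (9.13 − 7.57) / (7.57 × 5.58 − 9.13 × 2.76) = 1.56 / 17 = 0.0915 V⁻¹.

λ = 0.0915 V⁻¹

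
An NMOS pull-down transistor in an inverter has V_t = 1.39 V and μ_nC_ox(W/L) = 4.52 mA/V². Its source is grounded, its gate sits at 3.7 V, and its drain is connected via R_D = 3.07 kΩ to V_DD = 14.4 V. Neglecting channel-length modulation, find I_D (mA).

I_D = 4.53 mA

V_GS = V_G = 3.7 V, so V_ov = 3.7 − 1.39 = 2.31 V.
Assume saturation: I_D = ½ k_n V_ov² = 0.5 × 4.52 × 2.31² = 12.1 mA, giving V_DS = V_DD − I_D R_D = 14.4 − 12.1 × 3.07 = -22.6 V.
But -22.6 V < V_ov = 2.31 V, so the device is actually in triode.
In triode I_D = k_n[V_ov V_DS − ½ V_DS²] and I_D = (V_DD − V_DS)/R_D. Equating: 6.94 V_DS² − 33.05 V_DS + 14.4 = 0, giving V_DS = 0.485 V (the root below V_ov).
I_D = (14.4 − 0.485) / 3.07 = 4.53 mA.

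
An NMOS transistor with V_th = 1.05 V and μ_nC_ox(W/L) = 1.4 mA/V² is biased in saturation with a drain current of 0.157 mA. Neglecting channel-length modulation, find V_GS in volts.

In saturation I_D = ½ k_n (V_GS − V_th)², so V_GS − V_th = √(2 I_D / k_n) = √(2 × 0.157 / 1.4) = 0.474 V.
V_GS = 1.05 + 0.474 = 1.52 V.

V_GS = 1.52 V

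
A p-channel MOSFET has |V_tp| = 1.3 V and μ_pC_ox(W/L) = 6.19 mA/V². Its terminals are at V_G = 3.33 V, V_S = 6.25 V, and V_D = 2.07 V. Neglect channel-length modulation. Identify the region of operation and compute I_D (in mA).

Saturation; I_D = 8.12 mA

V_SG = V_S − V_G = 6.25 − 3.33 = 2.92 V; V_SD = V_S − V_D = 6.25 − 2.07 = 4.18 V.
V_ov = V_SG − |V_tp| = 2.92 − 1.3 = 1.62 V.
Since V_SD = 4.18 V ≥ V_ov = 1.62 V, the device is in saturation.
I_D = ½ k_p V_ov² = 0.5 × 6.19 × 1.62² = 8.12 mA.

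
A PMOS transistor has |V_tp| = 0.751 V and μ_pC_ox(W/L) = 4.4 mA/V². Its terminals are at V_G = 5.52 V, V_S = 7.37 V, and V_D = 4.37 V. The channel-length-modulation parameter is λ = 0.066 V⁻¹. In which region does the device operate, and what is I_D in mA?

V_SG = V_S − V_G = 7.37 − 5.52 = 1.85 V; V_SD = V_S − V_D = 7.37 − 4.37 = 3 V.
V_ov = V_SG − |V_tp| = 1.85 − 0.751 = 1.1 V.
Since V_SD = 3 V ≥ V_ov = 1.1 V, the device is in saturation.
I_D = ½ k_p V_ov² (1 + λ V_SD) = 0.5 × 4.4 × 1.1² × (1 + 0.066 × 3) = 3.18 mA.

Saturation; I_D = 3.18 mA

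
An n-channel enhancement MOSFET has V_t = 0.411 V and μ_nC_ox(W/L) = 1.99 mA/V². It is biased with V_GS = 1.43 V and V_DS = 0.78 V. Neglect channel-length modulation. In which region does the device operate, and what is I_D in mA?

Triode; I_D = 0.976 mA

V_ov = V_GS − V_t = 1.43 − 0.411 = 1.02 V.
Since V_DS = 0.78 V < V_ov = 1.02 V, the device is in the triode region.
I_D = k_n [V_ov · V_DS − ½ V_DS²] = 1.99 × [1.02 × 0.78 − 0.5 × 0.78²] = 0.976 mA.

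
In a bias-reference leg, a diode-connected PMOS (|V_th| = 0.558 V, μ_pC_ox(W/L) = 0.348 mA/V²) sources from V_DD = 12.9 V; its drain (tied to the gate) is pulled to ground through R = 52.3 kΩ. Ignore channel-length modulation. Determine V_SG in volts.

With gate tied to drain, V_SG = V_SD ≥ V_SG − |V_th|, so the device is in saturation.
KCL at the drain: ½ k_p (V_SG − |V_th|)² = (V_DD − V_SG)/R.
Let x = V_SG − 0.558. Then 9.1 x² + x − 12.34 = 0, giving x = 1.11 V (positive root), so V_SG = 1.67 V.
I_D = (V_DD − V_SG)/R = (12.9 − 1.67) / 52.3 = 0.215 mA.

V_SG = 1.67 V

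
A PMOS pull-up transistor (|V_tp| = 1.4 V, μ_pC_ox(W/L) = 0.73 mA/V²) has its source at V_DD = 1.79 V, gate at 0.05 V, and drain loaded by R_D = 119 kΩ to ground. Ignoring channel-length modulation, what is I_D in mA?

I_D = 0.0145 mA

V_SG = V_DD − V_G = 1.79 − 0.05 = 1.74 V, so V_ov = 1.74 − 1.4 = 0.34 V.
Assume saturation: I_D = ½ k_p V_ov² = 0.5 × 0.73 × 0.34² = 0.0422 mA, giving V_SD = V_DD − I_D R_D = 1.79 − 0.0422 × 119 = -3.23 V.
But -3.23 V < V_ov = 0.34 V, so the device is actually in triode.
In triode I_D = k_p[V_ov V_SD − ½ V_SD²] and I_D = (V_DD − V_SD)/R_D. Equating: 43.4 V_SD² − 30.54 V_SD + 1.79 = 0, giving V_SD = 0.0645 V (the root below V_ov).
I_D = (1.79 − 0.0645) / 119 = 0.0145 mA.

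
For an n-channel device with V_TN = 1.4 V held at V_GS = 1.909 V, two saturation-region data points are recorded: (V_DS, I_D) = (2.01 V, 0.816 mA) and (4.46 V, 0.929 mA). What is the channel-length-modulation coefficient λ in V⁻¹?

With V_GS fixed, I_D ∝ (1 + λ V_DS) in saturation, so I_D2/I_D1 = (1 + λ V_DS2)/(1 + λ V_DS1).
0.929/0.816 = 1.138 = (1 + 4.46 λ)/(1 + 2.01 λ).
Solving: λ (I_D1 V_DS2 − I_D2 V_DS1) = I_D2 − I_D1, so λ = (0.929 − 0.816) / (0.816 × 4.46 − 0.929 × 2.01) = 0.113 / 1.77 = 0.0638 V⁻¹.

λ = 0.0638 V⁻¹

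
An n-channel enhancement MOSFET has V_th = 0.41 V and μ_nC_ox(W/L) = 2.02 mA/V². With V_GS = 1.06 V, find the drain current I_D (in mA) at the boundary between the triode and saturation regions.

At the boundary V_DS = V_ov = V_GS − V_th = 1.06 − 0.41 = 0.65 V.
I_D = ½ k_n V_ov² = 0.5 × 2.02 × 0.65² = 0.427 mA.

I_D = 0.427 mA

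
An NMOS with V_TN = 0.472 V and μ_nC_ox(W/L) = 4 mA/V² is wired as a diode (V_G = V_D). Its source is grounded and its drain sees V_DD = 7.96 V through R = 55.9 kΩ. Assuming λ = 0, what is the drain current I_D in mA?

With gate tied to drain, V_GS = V_DS ≥ V_GS − V_TN, so the device is in saturation.
KCL at the drain: ½ k_n (V_GS − V_TN)² = (V_DD − V_GS)/R.
Let x = V_GS − 0.472. Then 112 x² + x − 7.488 = 0, giving x = 0.254 V (positive root), so V_GS = 0.726 V.
I_D = (V_DD − V_GS)/R = (7.96 − 0.726) / 55.9 = 0.129 mA.

I_D = 0.129 mA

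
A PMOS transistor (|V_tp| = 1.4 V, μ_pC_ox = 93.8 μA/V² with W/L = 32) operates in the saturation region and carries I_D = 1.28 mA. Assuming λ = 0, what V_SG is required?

V_SG = 2.32 V

k_p = μ_pC_ox · (W/L) = 3.002 mA/V².
In saturation I_D = ½ k_p (V_SG − |V_tp|)², so V_SG − |V_tp| = √(2 I_D / k_p) = √(2 × 1.28 / 3.002) = 0.924 V.
V_SG = 1.4 + 0.924 = 2.32 V.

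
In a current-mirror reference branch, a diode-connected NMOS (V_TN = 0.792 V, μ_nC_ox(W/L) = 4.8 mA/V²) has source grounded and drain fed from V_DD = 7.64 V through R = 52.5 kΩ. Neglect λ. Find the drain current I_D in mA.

I_D = 0.126 mA

With gate tied to drain, V_GS = V_DS ≥ V_GS − V_TN, so the device is in saturation.
KCL at the drain: ½ k_n (V_GS − V_TN)² = (V_DD − V_GS)/R.
Let x = V_GS − 0.792. Then 126 x² + x − 6.848 = 0, giving x = 0.229 V (positive root), so V_GS = 1.02 V.
I_D = (V_DD − V_GS)/R = (7.64 − 1.02) / 52.5 = 0.126 mA.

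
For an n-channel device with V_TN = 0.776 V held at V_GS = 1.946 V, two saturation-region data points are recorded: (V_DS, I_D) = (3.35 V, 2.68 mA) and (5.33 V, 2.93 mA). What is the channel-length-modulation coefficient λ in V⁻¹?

λ = 0.0559 V⁻¹

With V_GS fixed, I_D ∝ (1 + λ V_DS) in saturation, so I_D2/I_D1 = (1 + λ V_DS2)/(1 + λ V_DS1).
2.93/2.68 = 1.093 = (1 + 5.33 λ)/(1 + 3.35 λ).
Solving: λ (I_D1 V_DS2 − I_D2 V_DS1) = I_D2 − I_D1, so λ = (2.93 − 2.68) / (2.68 × 5.33 − 2.93 × 3.35) = 0.25 / 4.47 = 0.0559 V⁻¹.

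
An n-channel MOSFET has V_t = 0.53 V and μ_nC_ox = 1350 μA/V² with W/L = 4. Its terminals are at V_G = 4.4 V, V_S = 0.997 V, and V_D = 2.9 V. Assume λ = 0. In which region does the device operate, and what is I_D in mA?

V_GS = V_G − V_S = 4.4 − 0.997 = 3.4 V; V_DS = V_D − V_S = 2.9 − 0.997 = 1.9 V.
k_n = μ_nC_ox · (W/L) = 5.4 mA/V².
V_ov = V_GS − V_t = 3.4 − 0.53 = 2.87 V.
Since V_DS = 1.9 V < V_ov = 2.87 V, the device is in the triode region.
I_D = k_n [V_ov · V_DS − ½ V_DS²] = 5.4 × [2.87 × 1.9 − 0.5 × 1.9²] = 19.7 mA.

Triode; I_D = 19.7 mA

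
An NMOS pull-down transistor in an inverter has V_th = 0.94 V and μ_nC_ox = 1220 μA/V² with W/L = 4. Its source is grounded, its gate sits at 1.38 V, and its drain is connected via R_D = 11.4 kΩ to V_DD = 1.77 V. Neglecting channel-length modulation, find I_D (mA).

V_GS = V_G = 1.38 V, so V_ov = 1.38 − 0.94 = 0.44 V.
k_n = μ_nC_ox · (W/L) = 4.88 mA/V².
Assume saturation: I_D = ½ k_n V_ov² = 0.5 × 4.88 × 0.44² = 0.472 mA, giving V_DS = V_DD − I_D R_D = 1.77 − 0.472 × 11.4 = -3.62 V.
But -3.62 V < V_ov = 0.44 V, so the device is actually in triode.
In triode I_D = k_n[V_ov V_DS − ½ V_DS²] and I_D = (V_DD − V_DS)/R_D. Equating: 27.8 V_DS² − 25.48 V_DS + 1.77 = 0, giving V_DS = 0.0757 V (the root below V_ov).
I_D = (1.77 − 0.0757) / 11.4 = 0.149 mA.

I_D = 0.149 mA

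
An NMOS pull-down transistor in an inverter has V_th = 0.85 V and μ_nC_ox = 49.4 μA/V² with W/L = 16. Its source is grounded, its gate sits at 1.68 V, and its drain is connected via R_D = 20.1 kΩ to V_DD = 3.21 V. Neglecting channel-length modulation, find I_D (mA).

I_D = 0.146 mA

V_GS = V_G = 1.68 V, so V_ov = 1.68 − 0.85 = 0.83 V.
k_n = μ_nC_ox · (W/L) = 0.7904 mA/V².
Assume saturation: I_D = ½ k_n V_ov² = 0.5 × 0.7904 × 0.83² = 0.272 mA, giving V_DS = V_DD − I_D R_D = 3.21 − 0.272 × 20.1 = -2.26 V.
But -2.26 V < V_ov = 0.83 V, so the device is actually in triode.
In triode I_D = k_n[V_ov V_DS − ½ V_DS²] and I_D = (V_DD − V_DS)/R_D. Equating: 7.94 V_DS² − 14.19 V_DS + 3.21 = 0, giving V_DS = 0.266 V (the root below V_ov).
I_D = (3.21 − 0.266) / 20.1 = 0.146 mA.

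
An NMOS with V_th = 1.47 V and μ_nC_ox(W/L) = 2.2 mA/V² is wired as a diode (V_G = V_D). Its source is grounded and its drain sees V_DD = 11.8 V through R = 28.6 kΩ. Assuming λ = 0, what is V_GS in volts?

V_GS = 2.03 V

With gate tied to drain, V_GS = V_DS ≥ V_GS − V_th, so the device is in saturation.
KCL at the drain: ½ k_n (V_GS − V_th)² = (V_DD − V_GS)/R.
Let x = V_GS − 1.47. Then 31.5 x² + x − 10.33 = 0, giving x = 0.557 V (positive root), so V_GS = 2.03 V.
I_D = (V_DD − V_GS)/R = (11.8 − 2.03) / 28.6 = 0.342 mA.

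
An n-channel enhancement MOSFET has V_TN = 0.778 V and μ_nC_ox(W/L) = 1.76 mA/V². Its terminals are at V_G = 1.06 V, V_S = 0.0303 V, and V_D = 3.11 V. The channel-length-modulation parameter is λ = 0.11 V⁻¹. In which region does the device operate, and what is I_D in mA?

Saturation; I_D = 0.0746 mA

V_GS = V_G − V_S = 1.06 − 0.0303 = 1.03 V; V_DS = V_D − V_S = 3.11 − 0.0303 = 3.08 V.
V_ov = V_GS − V_TN = 1.03 − 0.778 = 0.252 V.
Since V_DS = 3.08 V ≥ V_ov = 0.252 V, the device is in saturation.
I_D = ½ k_n V_ov² (1 + λ V_DS) = 0.5 × 1.76 × 0.252² × (1 + 0.11 × 3.08) = 0.0746 mA.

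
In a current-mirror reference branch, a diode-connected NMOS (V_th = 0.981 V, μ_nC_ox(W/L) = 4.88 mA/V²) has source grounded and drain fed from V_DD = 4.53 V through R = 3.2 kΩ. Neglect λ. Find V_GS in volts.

With gate tied to drain, V_GS = V_DS ≥ V_GS − V_th, so the device is in saturation.
KCL at the drain: ½ k_n (V_GS − V_th)² = (V_DD − V_GS)/R.
Let x = V_GS − 0.981. Then 7.81 x² + x − 3.549 = 0, giving x = 0.613 V (positive root), so V_GS = 1.59 V.
I_D = (V_DD − V_GS)/R = (4.53 − 1.59) / 3.2 = 0.917 mA.

V_GS = 1.59 V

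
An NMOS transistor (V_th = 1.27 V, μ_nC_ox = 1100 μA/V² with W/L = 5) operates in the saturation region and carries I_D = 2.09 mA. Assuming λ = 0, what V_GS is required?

V_GS = 2.14 V

k_n = μ_nC_ox · (W/L) = 5.5 mA/V².
In saturation I_D = ½ k_n (V_GS − V_th)², so V_GS − V_th = √(2 I_D / k_n) = √(2 × 2.09 / 5.5) = 0.872 V.
V_GS = 1.27 + 0.872 = 2.14 V.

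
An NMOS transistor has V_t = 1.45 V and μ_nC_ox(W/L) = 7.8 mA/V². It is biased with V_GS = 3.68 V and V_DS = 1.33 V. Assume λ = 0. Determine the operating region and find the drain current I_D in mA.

V_ov = V_GS − V_t = 3.68 − 1.45 = 2.23 V.
Since V_DS = 1.33 V < V_ov = 2.23 V, the device is in the triode region.
I_D = k_n [V_ov · V_DS − ½ V_DS²] = 7.8 × [2.23 × 1.33 − 0.5 × 1.33²] = 16.2 mA.

Triode; I_D = 16.2 mA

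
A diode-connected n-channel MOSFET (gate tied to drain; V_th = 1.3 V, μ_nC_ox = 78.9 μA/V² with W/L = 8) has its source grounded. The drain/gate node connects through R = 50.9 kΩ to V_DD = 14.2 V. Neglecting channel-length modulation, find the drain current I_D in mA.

I_D = 0.236 mA

With gate tied to drain, V_GS = V_DS ≥ V_GS − V_th, so the device is in saturation.
k_n = μ_nC_ox · (W/L) = 0.6312 mA/V².
KCL at the drain: ½ k_n (V_GS − V_th)² = (V_DD − V_GS)/R.
Let x = V_GS − 1.3. Then 16.1 x² + x − 12.9 = 0, giving x = 0.866 V (positive root), so V_GS = 2.17 V.
I_D = (V_DD − V_GS)/R = (14.2 − 2.17) / 50.9 = 0.236 mA.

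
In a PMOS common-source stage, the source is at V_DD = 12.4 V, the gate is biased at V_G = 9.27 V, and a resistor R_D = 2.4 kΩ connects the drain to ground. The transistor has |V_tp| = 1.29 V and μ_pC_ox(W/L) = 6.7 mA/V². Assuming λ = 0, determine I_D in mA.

V_SG = V_DD − V_G = 12.4 − 9.27 = 3.13 V, so V_ov = 3.13 − 1.29 = 1.84 V.
Assume saturation: I_D = ½ k_p V_ov² = 0.5 × 6.7 × 1.84² = 11.3 mA, giving V_SD = V_DD − I_D R_D = 12.4 − 11.3 × 2.4 = -14.8 V.
But -14.8 V < V_ov = 1.84 V, so the device is actually in triode.
In triode I_D = k_p[V_ov V_SD − ½ V_SD²] and I_D = (V_DD − V_SD)/R_D. Equating: 8.04 V_SD² − 30.59 V_SD + 12.4 = 0, giving V_SD = 0.461 V (the root below V_ov).
I_D = (12.4 − 0.461) / 2.4 = 4.97 mA.

I_D = 4.97 mA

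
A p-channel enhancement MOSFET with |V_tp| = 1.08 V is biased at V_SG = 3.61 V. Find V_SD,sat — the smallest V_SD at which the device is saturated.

V_SD,sat = 2.53 V

The boundary between triode and saturation is V_SD = V_SG − |V_tp| = V_ov.
V_ov = 3.61 − 1.08 = 2.53 V.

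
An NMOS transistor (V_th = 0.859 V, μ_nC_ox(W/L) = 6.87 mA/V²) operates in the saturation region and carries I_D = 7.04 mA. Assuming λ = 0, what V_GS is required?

V_GS = 2.29 V

In saturation I_D = ½ k_n (V_GS − V_th)², so V_GS − V_th = √(2 I_D / k_n) = √(2 × 7.04 / 6.87) = 1.43 V.
V_GS = 0.859 + 1.43 = 2.29 V.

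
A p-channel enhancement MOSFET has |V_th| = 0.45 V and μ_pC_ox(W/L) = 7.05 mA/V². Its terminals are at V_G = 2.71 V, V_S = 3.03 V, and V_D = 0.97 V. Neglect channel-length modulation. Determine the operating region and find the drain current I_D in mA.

Cutoff; I_D = 0 mA

V_SG = V_S − V_G = 3.03 − 2.71 = 0.32 V; V_SD = V_S − V_D = 3.03 − 0.97 = 2.06 V.
V_SG = 0.32 V < |V_th| = 0.45 V, so the transistor is in cutoff.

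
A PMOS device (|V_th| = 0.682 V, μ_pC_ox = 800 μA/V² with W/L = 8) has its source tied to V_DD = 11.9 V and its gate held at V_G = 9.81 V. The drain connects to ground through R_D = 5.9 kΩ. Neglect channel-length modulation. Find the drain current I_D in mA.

V_SG = V_DD − V_G = 11.9 − 9.81 = 2.09 V, so V_ov = 2.09 − 0.682 = 1.41 V.
k_p = μ_pC_ox · (W/L) = 6.4 mA/V².
Assume saturation: I_D = ½ k_p V_ov² = 0.5 × 6.4 × 1.41² = 6.34 mA, giving V_SD = V_DD − I_D R_D = 11.9 − 6.34 × 5.9 = -25.5 V.
But -25.5 V < V_ov = 1.41 V, so the device is actually in triode.
In triode I_D = k_p[V_ov V_SD − ½ V_SD²] and I_D = (V_DD − V_SD)/R_D. Equating: 18.9 V_SD² − 54.17 V_SD + 11.9 = 0, giving V_SD = 0.24 V (the root below V_ov).
I_D = (11.9 − 0.24) / 5.9 = 1.98 mA.

I_D = 1.98 mA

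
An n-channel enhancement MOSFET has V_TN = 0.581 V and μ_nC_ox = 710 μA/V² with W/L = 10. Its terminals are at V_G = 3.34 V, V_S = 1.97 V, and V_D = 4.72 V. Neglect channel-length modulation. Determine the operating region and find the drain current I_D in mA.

V_GS = V_G − V_S = 3.34 − 1.97 = 1.37 V; V_DS = V_D − V_S = 4.72 − 1.97 = 2.75 V.
k_n = μ_nC_ox · (W/L) = 7.1 mA/V².
V_ov = V_GS − V_TN = 1.37 − 0.581 = 0.789 V.
Since V_DS = 2.75 V ≥ V_ov = 0.789 V, the device is in saturation.
I_D = ½ k_n V_ov² = 0.5 × 7.1 × 0.789² = 2.21 mA.

Saturation; I_D = 2.21 mA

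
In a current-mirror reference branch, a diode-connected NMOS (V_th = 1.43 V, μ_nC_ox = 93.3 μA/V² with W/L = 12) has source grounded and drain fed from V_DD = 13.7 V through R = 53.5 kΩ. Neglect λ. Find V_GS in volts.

With gate tied to drain, V_GS = V_DS ≥ V_GS − V_th, so the device is in saturation.
k_n = μ_nC_ox · (W/L) = 1.12 mA/V².
KCL at the drain: ½ k_n (V_GS − V_th)² = (V_DD − V_GS)/R.
Let x = V_GS − 1.43. Then 29.9 x² + x − 12.27 = 0, giving x = 0.624 V (positive root), so V_GS = 2.05 V.
I_D = (V_DD − V_GS)/R = (13.7 − 2.05) / 53.5 = 0.218 mA.

V_GS = 2.05 V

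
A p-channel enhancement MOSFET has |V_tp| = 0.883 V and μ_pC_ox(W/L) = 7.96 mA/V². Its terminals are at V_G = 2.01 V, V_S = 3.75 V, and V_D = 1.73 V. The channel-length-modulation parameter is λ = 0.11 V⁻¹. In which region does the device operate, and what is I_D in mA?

Saturation; I_D = 3.57 mA

V_SG = V_S − V_G = 3.75 − 2.01 = 1.74 V; V_SD = V_S − V_D = 3.75 − 1.73 = 2.02 V.
V_ov = V_SG − |V_tp| = 1.74 − 0.883 = 0.857 V.
Since V_SD = 2.02 V ≥ V_ov = 0.857 V, the device is in saturation.
I_D = ½ k_p V_ov² (1 + λ V_SD) = 0.5 × 7.96 × 0.857² × (1 + 0.11 × 2.02) = 3.57 mA.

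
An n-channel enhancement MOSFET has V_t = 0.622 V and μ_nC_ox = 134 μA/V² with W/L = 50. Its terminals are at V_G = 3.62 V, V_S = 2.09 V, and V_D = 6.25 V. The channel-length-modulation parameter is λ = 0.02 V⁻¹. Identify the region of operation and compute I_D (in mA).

V_GS = V_G − V_S = 3.62 − 2.09 = 1.53 V; V_DS = V_D − V_S = 6.25 − 2.09 = 4.16 V.
k_n = μ_nC_ox · (W/L) = 6.7 mA/V².
V_ov = V_GS − V_t = 1.53 − 0.622 = 0.908 V.
Since V_DS = 4.16 V ≥ V_ov = 0.908 V, the device is in saturation.
I_D = ½ k_n V_ov² (1 + λ V_DS) = 0.5 × 6.7 × 0.908² × (1 + 0.02 × 4.16) = 2.99 mA.

Saturation; I_D = 2.99 mA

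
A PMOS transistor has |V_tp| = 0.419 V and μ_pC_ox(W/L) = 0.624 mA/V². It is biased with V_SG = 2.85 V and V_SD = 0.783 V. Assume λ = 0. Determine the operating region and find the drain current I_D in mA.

Triode; I_D = 0.996 mA

V_ov = V_SG − |V_tp| = 2.85 − 0.419 = 2.43 V.
Since V_SD = 0.783 V < V_ov = 2.43 V, the device is in the triode region.
I_D = k_p [V_ov · V_SD − ½ V_SD²] = 0.624 × [2.43 × 0.783 − 0.5 × 0.783²] = 0.996 mA.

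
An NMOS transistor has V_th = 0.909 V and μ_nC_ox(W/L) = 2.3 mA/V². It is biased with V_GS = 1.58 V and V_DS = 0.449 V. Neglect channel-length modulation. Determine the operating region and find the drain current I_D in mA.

V_ov = V_GS − V_th = 1.58 − 0.909 = 0.671 V.
Since V_DS = 0.449 V < V_ov = 0.671 V, the device is in the triode region.
I_D = k_n [V_ov · V_DS − ½ V_DS²] = 2.3 × [0.671 × 0.449 − 0.5 × 0.449²] = 0.461 mA.

Triode; I_D = 0.461 mA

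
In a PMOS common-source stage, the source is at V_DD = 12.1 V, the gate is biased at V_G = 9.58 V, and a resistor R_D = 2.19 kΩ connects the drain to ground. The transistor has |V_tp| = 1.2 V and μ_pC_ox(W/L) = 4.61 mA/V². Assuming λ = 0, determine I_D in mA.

I_D = 4.02 mA

V_SG = V_DD − V_G = 12.1 − 9.58 = 2.52 V, so V_ov = 2.52 − 1.2 = 1.32 V.
Assume saturation: I_D = ½ k_p V_ov² = 0.5 × 4.61 × 1.32² = 4.02 mA, giving V_SD = V_DD − I_D R_D = 12.1 − 4.02 × 2.19 = 3.3 V.
V_SD = 3.3 V ≥ V_ov = 1.32 V, confirming saturation.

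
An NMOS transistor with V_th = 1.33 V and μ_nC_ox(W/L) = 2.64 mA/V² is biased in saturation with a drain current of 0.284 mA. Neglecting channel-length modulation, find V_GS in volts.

V_GS = 1.79 V

In saturation I_D = ½ k_n (V_GS − V_th)², so V_GS − V_th = √(2 I_D / k_n) = √(2 × 0.284 / 2.64) = 0.464 V.
V_GS = 1.33 + 0.464 = 1.79 V.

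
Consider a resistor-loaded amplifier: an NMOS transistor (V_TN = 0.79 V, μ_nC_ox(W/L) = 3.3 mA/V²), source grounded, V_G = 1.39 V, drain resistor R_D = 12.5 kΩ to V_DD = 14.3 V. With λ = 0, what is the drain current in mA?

I_D = 0.594 mA

V_GS = V_G = 1.39 V, so V_ov = 1.39 − 0.79 = 0.6 V.
Assume saturation: I_D = ½ k_n V_ov² = 0.5 × 3.3 × 0.6² = 0.594 mA, giving V_DS = V_DD − I_D R_D = 14.3 − 0.594 × 12.5 = 6.88 V.
V_DS = 6.88 V ≥ V_ov = 0.6 V, confirming saturation.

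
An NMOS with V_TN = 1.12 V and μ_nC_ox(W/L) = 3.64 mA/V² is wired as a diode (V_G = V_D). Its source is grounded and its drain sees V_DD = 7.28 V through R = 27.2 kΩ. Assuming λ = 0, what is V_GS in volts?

With gate tied to drain, V_GS = V_DS ≥ V_GS − V_TN, so the device is in saturation.
KCL at the drain: ½ k_n (V_GS − V_TN)² = (V_DD − V_GS)/R.
Let x = V_GS − 1.12. Then 49.5 x² + x − 6.16 = 0, giving x = 0.343 V (positive root), so V_GS = 1.46 V.
I_D = (V_DD − V_GS)/R = (7.28 − 1.46) / 27.2 = 0.214 mA.

V_GS = 1.46 V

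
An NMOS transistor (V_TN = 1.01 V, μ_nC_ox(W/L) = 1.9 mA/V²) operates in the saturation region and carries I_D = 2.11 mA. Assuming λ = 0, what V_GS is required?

In saturation I_D = ½ k_n (V_GS − V_TN)², so V_GS − V_TN = √(2 I_D / k_n) = √(2 × 2.11 / 1.9) = 1.49 V.
V_GS = 1.01 + 1.49 = 2.5 V.

V_GS = 2.50 V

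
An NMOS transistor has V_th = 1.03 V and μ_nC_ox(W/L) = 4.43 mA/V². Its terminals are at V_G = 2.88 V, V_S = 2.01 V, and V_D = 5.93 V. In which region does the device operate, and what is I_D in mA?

Cutoff; I_D = 0 mA

V_GS = V_G − V_S = 2.88 − 2.01 = 0.87 V; V_DS = V_D − V_S = 5.93 − 2.01 = 3.92 V.
V_GS = 0.87 V < V_th = 1.03 V, so the transistor is in cutoff.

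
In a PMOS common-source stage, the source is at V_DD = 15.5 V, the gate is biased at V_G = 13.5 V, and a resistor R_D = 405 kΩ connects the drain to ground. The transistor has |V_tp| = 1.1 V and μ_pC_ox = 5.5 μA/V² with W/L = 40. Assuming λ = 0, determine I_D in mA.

I_D = 0.0377 mA

V_SG = V_DD − V_G = 15.5 − 13.5 = 2 V, so V_ov = 2 − 1.1 = 0.9 V.
k_p = μ_pC_ox · (W/L) = 0.22 mA/V².
Assume saturation: I_D = ½ k_p V_ov² = 0.5 × 0.22 × 0.9² = 0.0891 mA, giving V_SD = V_DD − I_D R_D = 15.5 − 0.0891 × 405 = -20.6 V.
But -20.6 V < V_ov = 0.9 V, so the device is actually in triode.
In triode I_D = k_p[V_ov V_SD − ½ V_SD²] and I_D = (V_DD − V_SD)/R_D. Equating: 44.5 V_SD² − 81.19 V_SD + 15.5 = 0, giving V_SD = 0.217 V (the root below V_ov).
I_D = (15.5 − 0.217) / 405 = 0.0377 mA.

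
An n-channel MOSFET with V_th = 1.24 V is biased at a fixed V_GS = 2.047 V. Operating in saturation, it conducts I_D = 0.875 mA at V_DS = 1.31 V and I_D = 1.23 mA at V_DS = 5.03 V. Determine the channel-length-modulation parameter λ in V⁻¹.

With V_GS fixed, I_D ∝ (1 + λ V_DS) in saturation, so I_D2/I_D1 = (1 + λ V_DS2)/(1 + λ V_DS1).
1.23/0.875 = 1.406 = (1 + 5.03 λ)/(1 + 1.31 λ).
Solving: λ (I_D1 V_DS2 − I_D2 V_DS1) = I_D2 − I_D1, so λ = (1.23 − 0.875) / (0.875 × 5.03 − 1.23 × 1.31) = 0.355 / 2.79 = 0.127 V⁻¹.

λ = 0.127 V⁻¹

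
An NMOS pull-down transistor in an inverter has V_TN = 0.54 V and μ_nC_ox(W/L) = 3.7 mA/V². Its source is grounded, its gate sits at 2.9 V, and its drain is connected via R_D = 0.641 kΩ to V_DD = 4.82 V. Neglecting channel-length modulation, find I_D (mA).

I_D = 6.17 mA

V_GS = V_G = 2.9 V, so V_ov = 2.9 − 0.54 = 2.36 V.
Assume saturation: I_D = ½ k_n V_ov² = 0.5 × 3.7 × 2.36² = 10.3 mA, giving V_DS = V_DD − I_D R_D = 4.82 − 10.3 × 0.641 = -1.78 V.
But -1.78 V < V_ov = 2.36 V, so the device is actually in triode.
In triode I_D = k_n[V_ov V_DS − ½ V_DS²] and I_D = (V_DD − V_DS)/R_D. Equating: 1.19 V_DS² − 6.597 V_DS + 4.82 = 0, giving V_DS = 0.865 V (the root below V_ov).
I_D = (4.82 − 0.865) / 0.641 = 6.17 mA.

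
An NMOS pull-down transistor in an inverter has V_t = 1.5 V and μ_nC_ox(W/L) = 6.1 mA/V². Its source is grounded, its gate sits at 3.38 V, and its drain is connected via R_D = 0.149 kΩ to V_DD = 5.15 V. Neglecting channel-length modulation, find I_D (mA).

I_D = 10.8 mA

V_GS = V_G = 3.38 V, so V_ov = 3.38 − 1.5 = 1.88 V.
Assume saturation: I_D = ½ k_n V_ov² = 0.5 × 6.1 × 1.88² = 10.8 mA, giving V_DS = V_DD − I_D R_D = 5.15 − 10.8 × 0.149 = 3.54 V.
V_DS = 3.54 V ≥ V_ov = 1.88 V, confirming saturation.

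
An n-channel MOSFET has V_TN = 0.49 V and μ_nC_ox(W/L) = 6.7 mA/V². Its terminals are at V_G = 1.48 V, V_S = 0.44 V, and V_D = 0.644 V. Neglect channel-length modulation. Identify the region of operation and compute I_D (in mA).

Triode; I_D = 0.612 mA

V_GS = V_G − V_S = 1.48 − 0.44 = 1.04 V; V_DS = V_D − V_S = 0.644 − 0.44 = 0.204 V.
V_ov = V_GS − V_TN = 1.04 − 0.49 = 0.55 V.
Since V_DS = 0.204 V < V_ov = 0.55 V, the device is in the triode region.
I_D = k_n [V_ov · V_DS − ½ V_DS²] = 6.7 × [0.55 × 0.204 − 0.5 × 0.204²] = 0.612 mA.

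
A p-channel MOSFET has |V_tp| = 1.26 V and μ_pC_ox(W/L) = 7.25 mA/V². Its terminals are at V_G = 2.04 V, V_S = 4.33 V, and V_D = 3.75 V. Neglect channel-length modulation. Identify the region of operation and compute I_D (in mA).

Triode; I_D = 3.11 mA

V_SG = V_S − V_G = 4.33 − 2.04 = 2.29 V; V_SD = V_S − V_D = 4.33 − 3.75 = 0.58 V.
V_ov = V_SG − |V_tp| = 2.29 − 1.26 = 1.03 V.
Since V_SD = 0.58 V < V_ov = 1.03 V, the device is in the triode region.
I_D = k_p [V_ov · V_SD − ½ V_SD²] = 7.25 × [1.03 × 0.58 − 0.5 × 0.58²] = 3.11 mA.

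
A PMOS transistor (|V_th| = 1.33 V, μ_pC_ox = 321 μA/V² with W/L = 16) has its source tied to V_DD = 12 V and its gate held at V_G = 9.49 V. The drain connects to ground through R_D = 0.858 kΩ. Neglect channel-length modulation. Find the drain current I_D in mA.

I_D = 3.58 mA

V_SG = V_DD − V_G = 12 − 9.49 = 2.51 V, so V_ov = 2.51 − 1.33 = 1.18 V.
k_p = μ_pC_ox · (W/L) = 5.136 mA/V².
Assume saturation: I_D = ½ k_p V_ov² = 0.5 × 5.136 × 1.18² = 3.58 mA, giving V_SD = V_DD − I_D R_D = 12 − 3.58 × 0.858 = 8.93 V.
V_SD = 8.93 V ≥ V_ov = 1.18 V, confirming saturation.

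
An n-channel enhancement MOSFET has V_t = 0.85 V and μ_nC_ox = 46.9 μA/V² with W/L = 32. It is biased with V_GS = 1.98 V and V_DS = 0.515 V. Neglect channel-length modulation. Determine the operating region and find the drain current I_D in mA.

k_n = μ_nC_ox · (W/L) = 1.501 mA/V².
V_ov = V_GS − V_t = 1.98 − 0.85 = 1.13 V.
Since V_DS = 0.515 V < V_ov = 1.13 V, the device is in the triode region.
I_D = k_n [V_ov · V_DS − ½ V_DS²] = 1.501 × [1.13 × 0.515 − 0.5 × 0.515²] = 0.674 mA.

Triode; I_D = 0.674 mA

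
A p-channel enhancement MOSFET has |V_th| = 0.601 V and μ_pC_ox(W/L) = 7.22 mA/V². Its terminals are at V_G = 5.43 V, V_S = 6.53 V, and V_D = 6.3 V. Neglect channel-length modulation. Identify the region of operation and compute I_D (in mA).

Triode; I_D = 0.638 mA

V_SG = V_S − V_G = 6.53 − 5.43 = 1.1 V; V_SD = V_S − V_D = 6.53 − 6.3 = 0.23 V.
V_ov = V_SG − |V_th| = 1.1 − 0.601 = 0.499 V.
Since V_SD = 0.23 V < V_ov = 0.499 V, the device is in the triode region.
I_D = k_p [V_ov · V_SD − ½ V_SD²] = 7.22 × [0.499 × 0.23 − 0.5 × 0.23²] = 0.638 mA.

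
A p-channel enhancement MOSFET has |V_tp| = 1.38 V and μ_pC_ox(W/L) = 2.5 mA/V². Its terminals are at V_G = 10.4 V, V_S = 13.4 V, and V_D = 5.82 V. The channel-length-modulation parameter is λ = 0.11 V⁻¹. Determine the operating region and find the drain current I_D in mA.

Saturation; I_D = 6.02 mA

V_SG = V_S − V_G = 13.4 − 10.4 = 3 V; V_SD = V_S − V_D = 13.4 − 5.82 = 7.58 V.
V_ov = V_SG − |V_tp| = 3 − 1.38 = 1.62 V.
Since V_SD = 7.58 V ≥ V_ov = 1.62 V, the device is in saturation.
I_D = ½ k_p V_ov² (1 + λ V_SD) = 0.5 × 2.5 × 1.62² × (1 + 0.11 × 7.58) = 6.02 mA.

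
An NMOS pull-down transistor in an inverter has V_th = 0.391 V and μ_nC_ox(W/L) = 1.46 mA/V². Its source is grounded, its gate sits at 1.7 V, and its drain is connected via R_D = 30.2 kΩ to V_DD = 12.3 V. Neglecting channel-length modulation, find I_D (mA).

I_D = 0.400 mA

V_GS = V_G = 1.7 V, so V_ov = 1.7 − 0.391 = 1.31 V.
Assume saturation: I_D = ½ k_n V_ov² = 0.5 × 1.46 × 1.31² = 1.25 mA, giving V_DS = V_DD − I_D R_D = 12.3 − 1.25 × 30.2 = -25.5 V.
But -25.5 V < V_ov = 1.31 V, so the device is actually in triode.
In triode I_D = k_n[V_ov V_DS − ½ V_DS²] and I_D = (V_DD − V_DS)/R_D. Equating: 22 V_DS² − 58.72 V_DS + 12.3 = 0, giving V_DS = 0.229 V (the root below V_ov).
I_D = (12.3 − 0.229) / 30.2 = 0.4 mA.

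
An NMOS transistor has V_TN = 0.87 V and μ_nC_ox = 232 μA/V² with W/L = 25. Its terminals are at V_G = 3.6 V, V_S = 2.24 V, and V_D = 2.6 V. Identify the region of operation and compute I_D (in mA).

V_GS = V_G − V_S = 3.6 − 2.24 = 1.36 V; V_DS = V_D − V_S = 2.6 − 2.24 = 0.36 V.
k_n = μ_nC_ox · (W/L) = 5.8 mA/V².
V_ov = V_GS − V_TN = 1.36 − 0.87 = 0.49 V.
Since V_DS = 0.36 V < V_ov = 0.49 V, the device is in the triode region.
I_D = k_n [V_ov · V_DS − ½ V_DS²] = 5.8 × [0.49 × 0.36 − 0.5 × 0.36²] = 0.647 mA.

Triode; I_D = 0.647 mA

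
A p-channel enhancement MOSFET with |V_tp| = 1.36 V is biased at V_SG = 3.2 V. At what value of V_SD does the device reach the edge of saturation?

V_SD,sat = 1.84 V

The boundary between triode and saturation is V_SD = V_SG − |V_tp| = V_ov.
V_ov = 3.2 − 1.36 = 1.84 V.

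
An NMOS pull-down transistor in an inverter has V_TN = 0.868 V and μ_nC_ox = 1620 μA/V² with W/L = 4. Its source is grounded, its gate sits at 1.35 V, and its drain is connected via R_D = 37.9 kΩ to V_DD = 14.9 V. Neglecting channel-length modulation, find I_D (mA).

V_GS = V_G = 1.35 V, so V_ov = 1.35 − 0.868 = 0.482 V.
k_n = μ_nC_ox · (W/L) = 6.48 mA/V².
Assume saturation: I_D = ½ k_n V_ov² = 0.5 × 6.48 × 0.482² = 0.753 mA, giving V_DS = V_DD − I_D R_D = 14.9 − 0.753 × 37.9 = -13.6 V.
But -13.6 V < V_ov = 0.482 V, so the device is actually in triode.
In triode I_D = k_n[V_ov V_DS − ½ V_DS²] and I_D = (V_DD − V_DS)/R_D. Equating: 123 V_DS² − 119.4 V_DS + 14.9 = 0, giving V_DS = 0.147 V (the root below V_ov).
I_D = (14.9 − 0.147) / 37.9 = 0.389 mA.

I_D = 0.389 mA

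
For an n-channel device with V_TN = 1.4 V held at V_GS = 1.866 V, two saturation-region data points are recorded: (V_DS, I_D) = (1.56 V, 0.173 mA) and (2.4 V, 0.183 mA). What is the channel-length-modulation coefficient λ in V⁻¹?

With V_GS fixed, I_D ∝ (1 + λ V_DS) in saturation, so I_D2/I_D1 = (1 + λ V_DS2)/(1 + λ V_DS1).
0.183/0.173 = 1.058 = (1 + 2.4 λ)/(1 + 1.56 λ).
Solving: λ (I_D1 V_DS2 − I_D2 V_DS1) = I_D2 − I_D1, so λ = (0.183 − 0.173) / (0.173 × 2.4 − 0.183 × 1.56) = 0.01 / 0.13 = 0.0771 V⁻¹.

λ = 0.0771 V⁻¹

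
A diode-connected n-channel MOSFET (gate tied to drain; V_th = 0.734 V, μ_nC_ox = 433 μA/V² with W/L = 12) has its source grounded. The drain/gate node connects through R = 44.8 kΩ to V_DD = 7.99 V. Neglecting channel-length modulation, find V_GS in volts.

With gate tied to drain, V_GS = V_DS ≥ V_GS − V_th, so the device is in saturation.
k_n = μ_nC_ox · (W/L) = 5.196 mA/V².
KCL at the drain: ½ k_n (V_GS − V_th)² = (V_DD − V_GS)/R.
Let x = V_GS − 0.734. Then 116 x² + x − 7.256 = 0, giving x = 0.245 V (positive root), so V_GS = 0.979 V.
I_D = (V_DD − V_GS)/R = (7.99 − 0.979) / 44.8 = 0.156 mA.

V_GS = 0.979 V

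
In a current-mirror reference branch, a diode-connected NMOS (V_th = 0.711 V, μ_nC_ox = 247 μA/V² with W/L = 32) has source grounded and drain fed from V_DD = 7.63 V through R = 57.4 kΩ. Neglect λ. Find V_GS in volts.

With gate tied to drain, V_GS = V_DS ≥ V_GS − V_th, so the device is in saturation.
k_n = μ_nC_ox · (W/L) = 7.904 mA/V².
KCL at the drain: ½ k_n (V_GS − V_th)² = (V_DD − V_GS)/R.
Let x = V_GS − 0.711. Then 227 x² + x − 6.919 = 0, giving x = 0.172 V (positive root), so V_GS = 0.883 V.
I_D = (V_DD − V_GS)/R = (7.63 − 0.883) / 57.4 = 0.118 mA.

V_GS = 0.883 V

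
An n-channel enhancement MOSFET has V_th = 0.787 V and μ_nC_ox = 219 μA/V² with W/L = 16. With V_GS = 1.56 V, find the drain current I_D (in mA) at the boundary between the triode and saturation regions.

I_D = 1.05 mA

At the boundary V_DS = V_ov = V_GS − V_th = 1.56 − 0.787 = 0.773 V.
k_n = μ_nC_ox · (W/L) = 3.504 mA/V².
I_D = ½ k_n V_ov² = 0.5 × 3.504 × 0.773² = 1.05 mA.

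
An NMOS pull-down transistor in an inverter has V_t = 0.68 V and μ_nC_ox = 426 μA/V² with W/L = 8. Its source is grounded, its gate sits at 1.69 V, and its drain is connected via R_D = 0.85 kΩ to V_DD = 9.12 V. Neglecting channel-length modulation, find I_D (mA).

V_GS = V_G = 1.69 V, so V_ov = 1.69 − 0.68 = 1.01 V.
k_n = μ_nC_ox · (W/L) = 3.408 mA/V².
Assume saturation: I_D = ½ k_n V_ov² = 0.5 × 3.408 × 1.01² = 1.74 mA, giving V_DS = V_DD − I_D R_D = 9.12 − 1.74 × 0.85 = 7.64 V.
V_DS = 7.64 V ≥ V_ov = 1.01 V, confirming saturation.

I_D = 1.74 mA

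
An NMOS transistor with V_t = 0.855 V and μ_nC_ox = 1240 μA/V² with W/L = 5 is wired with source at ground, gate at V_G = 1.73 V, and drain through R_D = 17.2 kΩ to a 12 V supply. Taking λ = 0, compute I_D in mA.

V_GS = V_G = 1.73 V, so V_ov = 1.73 − 0.855 = 0.875 V.
k_n = μ_nC_ox · (W/L) = 6.2 mA/V².
Assume saturation: I_D = ½ k_n V_ov² = 0.5 × 6.2 × 0.875² = 2.37 mA, giving V_DS = V_DD − I_D R_D = 12 − 2.37 × 17.2 = -28.8 V.
But -28.8 V < V_ov = 0.875 V, so the device is actually in triode.
In triode I_D = k_n[V_ov V_DS − ½ V_DS²] and I_D = (V_DD − V_DS)/R_D. Equating: 53.3 V_DS² − 94.31 V_DS + 12 = 0, giving V_DS = 0.138 V (the root below V_ov).
I_D = (12 − 0.138) / 17.2 = 0.69 mA.

I_D = 0.690 mA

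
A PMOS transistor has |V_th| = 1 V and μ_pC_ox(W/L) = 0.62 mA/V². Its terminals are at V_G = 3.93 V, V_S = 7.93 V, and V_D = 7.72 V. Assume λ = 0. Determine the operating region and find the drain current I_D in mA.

Triode; I_D = 0.377 mA

V_SG = V_S − V_G = 7.93 − 3.93 = 4 V; V_SD = V_S − V_D = 7.93 − 7.72 = 0.21 V.
V_ov = V_SG − |V_th| = 4 − 1 = 3 V.
Since V_SD = 0.21 V < V_ov = 3 V, the device is in the triode region.
I_D = k_p [V_ov · V_SD − ½ V_SD²] = 0.62 × [3 × 0.21 − 0.5 × 0.21²] = 0.377 mA.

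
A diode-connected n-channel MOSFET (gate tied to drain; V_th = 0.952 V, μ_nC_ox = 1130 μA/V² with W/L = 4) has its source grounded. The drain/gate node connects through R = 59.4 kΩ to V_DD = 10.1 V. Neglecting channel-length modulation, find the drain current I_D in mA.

I_D = 0.150 mA

With gate tied to drain, V_GS = V_DS ≥ V_GS − V_th, so the device is in saturation.
k_n = μ_nC_ox · (W/L) = 4.52 mA/V².
KCL at the drain: ½ k_n (V_GS − V_th)² = (V_DD − V_GS)/R.
Let x = V_GS − 0.952. Then 134 x² + x − 9.148 = 0, giving x = 0.257 V (positive root), so V_GS = 1.21 V.
I_D = (V_DD − V_GS)/R = (10.1 − 1.21) / 59.4 = 0.15 mA.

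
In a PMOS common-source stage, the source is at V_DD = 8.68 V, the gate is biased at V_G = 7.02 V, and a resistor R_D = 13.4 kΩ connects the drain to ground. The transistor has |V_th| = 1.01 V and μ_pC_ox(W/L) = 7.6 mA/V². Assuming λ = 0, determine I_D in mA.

I_D = 0.637 mA

V_SG = V_DD − V_G = 8.68 − 7.02 = 1.66 V, so V_ov = 1.66 − 1.01 = 0.65 V.
Assume saturation: I_D = ½ k_p V_ov² = 0.5 × 7.6 × 0.65² = 1.61 mA, giving V_SD = V_DD − I_D R_D = 8.68 − 1.61 × 13.4 = -12.8 V.
But -12.8 V < V_ov = 0.65 V, so the device is actually in triode.
In triode I_D = k_p[V_ov V_SD − ½ V_SD²] and I_D = (V_DD − V_SD)/R_D. Equating: 50.9 V_SD² − 67.2 V_SD + 8.68 = 0, giving V_SD = 0.145 V (the root below V_ov).
I_D = (8.68 − 0.145) / 13.4 = 0.637 mA.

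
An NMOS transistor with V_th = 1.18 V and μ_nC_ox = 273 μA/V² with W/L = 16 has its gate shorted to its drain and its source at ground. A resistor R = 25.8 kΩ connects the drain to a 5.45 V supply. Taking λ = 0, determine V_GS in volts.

V_GS = 1.45 V

With gate tied to drain, V_GS = V_DS ≥ V_GS − V_th, so the device is in saturation.
k_n = μ_nC_ox · (W/L) = 4.368 mA/V².
KCL at the drain: ½ k_n (V_GS − V_th)² = (V_DD − V_GS)/R.
Let x = V_GS − 1.18. Then 56.3 x² + x − 4.27 = 0, giving x = 0.267 V (positive root), so V_GS = 1.45 V.
I_D = (V_DD − V_GS)/R = (5.45 − 1.45) / 25.8 = 0.155 mA.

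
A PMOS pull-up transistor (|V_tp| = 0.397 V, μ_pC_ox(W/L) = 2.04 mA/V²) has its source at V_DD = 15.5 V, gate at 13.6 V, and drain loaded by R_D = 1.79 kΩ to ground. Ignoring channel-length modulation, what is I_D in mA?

V_SG = V_DD − V_G = 15.5 − 13.6 = 1.9 V, so V_ov = 1.9 − 0.397 = 1.5 V.
Assume saturation: I_D = ½ k_p V_ov² = 0.5 × 2.04 × 1.5² = 2.3 mA, giving V_SD = V_DD − I_D R_D = 15.5 − 2.3 × 1.79 = 11.4 V.
V_SD = 11.4 V ≥ V_ov = 1.5 V, confirming saturation.

I_D = 2.30 mA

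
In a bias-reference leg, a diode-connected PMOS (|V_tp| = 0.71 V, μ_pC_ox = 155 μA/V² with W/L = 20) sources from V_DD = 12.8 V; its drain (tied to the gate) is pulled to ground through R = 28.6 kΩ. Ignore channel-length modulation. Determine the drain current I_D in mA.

With gate tied to drain, V_SG = V_SD ≥ V_SG − |V_tp|, so the device is in saturation.
k_p = μ_pC_ox · (W/L) = 3.1 mA/V².
KCL at the drain: ½ k_p (V_SG − |V_tp|)² = (V_DD − V_SG)/R.
Let x = V_SG − 0.71. Then 44.3 x² + x − 12.09 = 0, giving x = 0.511 V (positive root), so V_SG = 1.22 V.
I_D = (V_DD − V_SG)/R = (12.8 − 1.22) / 28.6 = 0.405 mA.

I_D = 0.405 mA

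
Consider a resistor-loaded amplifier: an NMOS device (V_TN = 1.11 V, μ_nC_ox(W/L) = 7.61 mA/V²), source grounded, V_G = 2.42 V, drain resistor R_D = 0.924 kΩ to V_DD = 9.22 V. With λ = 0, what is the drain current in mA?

V_GS = V_G = 2.42 V, so V_ov = 2.42 − 1.11 = 1.31 V.
Assume saturation: I_D = ½ k_n V_ov² = 0.5 × 7.61 × 1.31² = 6.53 mA, giving V_DS = V_DD − I_D R_D = 9.22 − 6.53 × 0.924 = 3.19 V.
V_DS = 3.19 V ≥ V_ov = 1.31 V, confirming saturation.

I_D = 6.53 mA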